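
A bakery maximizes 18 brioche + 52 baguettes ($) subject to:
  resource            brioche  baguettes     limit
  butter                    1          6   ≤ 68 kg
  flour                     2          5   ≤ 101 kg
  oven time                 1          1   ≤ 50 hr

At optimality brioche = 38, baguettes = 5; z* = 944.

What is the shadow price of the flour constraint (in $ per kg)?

8

Binding: butter and flour. Non-binding: oven time (7 unused).
Slack constraints have shadow price 0 (complementary slackness).
From A_Bᵀ y = c: 1·y_butter + 2·y_flour = 18; 6·y_butter + 5·y_flour = 52.
This yields shadow prices y_butter = 2, y_flour = 8.
Shadow price of flour = 8.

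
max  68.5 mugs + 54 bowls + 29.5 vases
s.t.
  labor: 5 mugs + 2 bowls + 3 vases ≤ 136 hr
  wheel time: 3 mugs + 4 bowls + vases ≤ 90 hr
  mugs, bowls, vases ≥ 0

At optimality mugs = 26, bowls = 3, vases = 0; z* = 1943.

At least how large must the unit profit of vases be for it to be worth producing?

Both labor and wheel time are binding at x*.
From A_Bᵀ y = c: 5·y_labor + 3·y_wheel time = 68.5; 2·y_labor + 4·y_wheel time = 54.
Solving: y_labor = 8, y_wheel time = 9.5.
vases enters the basis when its profit ≥ yᵀa₃ = 8·3 + 9.5·1 = 33.5.

33.5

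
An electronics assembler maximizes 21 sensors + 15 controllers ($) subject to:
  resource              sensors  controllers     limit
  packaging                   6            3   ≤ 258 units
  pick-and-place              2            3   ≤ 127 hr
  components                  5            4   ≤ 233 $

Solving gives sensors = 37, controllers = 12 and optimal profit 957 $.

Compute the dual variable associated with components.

3

Check each constraint at x*: packaging 258/258 (tight); pick-and-place 110/127 (slack 17); components 233/233 (tight).
Slack constraints have shadow price 0 (complementary slackness).
From A_Bᵀ y = c: 6·y_packaging + 5·y_components = 21; 3·y_packaging + 4·y_components = 15.
This yields shadow prices y_packaging = 1, y_components = 3.
Shadow price of components = 3.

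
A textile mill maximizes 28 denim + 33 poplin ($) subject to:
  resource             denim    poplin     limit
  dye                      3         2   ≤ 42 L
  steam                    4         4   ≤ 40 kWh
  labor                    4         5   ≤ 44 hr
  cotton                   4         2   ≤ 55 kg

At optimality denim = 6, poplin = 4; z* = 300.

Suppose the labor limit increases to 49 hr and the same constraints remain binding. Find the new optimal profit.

325

Check each constraint at x*: dye 26/42 (slack 16); steam 40/40 (tight); labor 44/44 (tight); cotton 32/55 (slack 23).
Slack constraints have shadow price 0 (complementary slackness).
Dual feasibility on the basic columns requires 4·y_steam + 4·y_labor = 28, 4·y_steam + 5·y_labor = 33.
→ y_steam = 2 and y_labor = 5.
Δz = y_labor·Δb = 5 × (5) = 25, so new z* = 300 + 25 = 325.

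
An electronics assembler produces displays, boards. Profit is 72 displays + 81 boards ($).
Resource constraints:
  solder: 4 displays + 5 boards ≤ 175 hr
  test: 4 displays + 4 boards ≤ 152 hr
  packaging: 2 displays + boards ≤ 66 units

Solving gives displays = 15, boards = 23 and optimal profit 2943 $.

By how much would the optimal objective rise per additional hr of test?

9

Binding: solder and test. Non-binding: packaging (13 unused).
By complementary slackness, y = 0 for the non-binding constraint.
From A_Bᵀ y = c: 4·y_solder + 4·y_test = 72; 5·y_solder + 4·y_test = 81.
Solving: y_solder = 9, y_test = 9.
Shadow price of test = 9.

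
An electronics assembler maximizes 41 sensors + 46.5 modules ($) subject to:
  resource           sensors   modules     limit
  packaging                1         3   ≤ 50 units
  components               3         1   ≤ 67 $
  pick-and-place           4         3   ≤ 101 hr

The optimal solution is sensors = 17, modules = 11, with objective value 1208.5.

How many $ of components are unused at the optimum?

components used = 3·17 + 1·11 = 62; slack = 67 − 62 = 5.

5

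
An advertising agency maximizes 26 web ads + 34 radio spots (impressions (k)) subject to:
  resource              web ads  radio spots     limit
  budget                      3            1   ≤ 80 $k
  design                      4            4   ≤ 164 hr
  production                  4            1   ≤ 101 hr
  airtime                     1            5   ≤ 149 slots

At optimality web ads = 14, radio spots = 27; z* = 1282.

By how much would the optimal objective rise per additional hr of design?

6

Check each constraint at x*: budget 69/80 (slack 11); design 164/164 (tight); production 83/101 (slack 18); airtime 149/149 (tight).
Since budget, production are not tight, their duals are 0.
From A_Bᵀ y = c: 4·y_design + 1·y_airtime = 26; 4·y_design + 5·y_airtime = 34.
Solving: y_design = 6, y_airtime = 2.
Shadow price of design = 6.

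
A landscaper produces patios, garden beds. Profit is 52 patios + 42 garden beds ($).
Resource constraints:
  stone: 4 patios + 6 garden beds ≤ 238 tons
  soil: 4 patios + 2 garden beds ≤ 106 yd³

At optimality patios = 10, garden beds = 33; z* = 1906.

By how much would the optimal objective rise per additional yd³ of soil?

9

Both stone and soil are binding at x*.
The binding rows give the dual system: 4·y_stone + 4·y_soil = 52 and 6·y_stone + 2·y_soil = 42.
→ y_stone = 4 and y_soil = 9.
Shadow price of soil = 9.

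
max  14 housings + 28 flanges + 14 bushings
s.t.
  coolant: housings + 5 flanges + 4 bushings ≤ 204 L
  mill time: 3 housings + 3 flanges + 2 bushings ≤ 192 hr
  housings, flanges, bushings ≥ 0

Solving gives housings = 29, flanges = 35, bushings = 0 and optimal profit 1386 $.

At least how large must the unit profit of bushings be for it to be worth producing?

Check each constraint at x*: coolant 204/204 (tight); mill time 192/192 (tight).
Dual feasibility on the basic columns requires 1·y_coolant + 3·y_mill time = 14, 5·y_coolant + 3·y_mill time = 28.
This yields shadow prices y_coolant = 3.5, y_mill time = 3.5.
bushings enters the basis when its profit ≥ yᵀa₃ = 3.5·4 + 3.5·2 = 21.

21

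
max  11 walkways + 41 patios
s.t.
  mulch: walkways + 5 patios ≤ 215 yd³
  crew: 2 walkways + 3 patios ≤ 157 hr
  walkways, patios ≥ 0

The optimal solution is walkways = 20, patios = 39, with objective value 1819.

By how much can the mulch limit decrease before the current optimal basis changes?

136.5

Binding constraints: mulch, crew. The basis is B = [[1,5],[2,3]] with det -7.
Per unit decrease in mulch, x* moves by d = (0.4286, -0.2857).
The basis stays optimal until patios reaches 0; allowable decrease = 136.5 yd³.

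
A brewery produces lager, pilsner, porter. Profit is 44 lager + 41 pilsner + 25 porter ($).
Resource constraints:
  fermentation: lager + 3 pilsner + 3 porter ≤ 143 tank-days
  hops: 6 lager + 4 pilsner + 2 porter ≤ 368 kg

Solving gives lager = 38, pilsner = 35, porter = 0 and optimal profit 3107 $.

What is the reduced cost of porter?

Both fermentation and hops are binding at x*.
Dual feasibility on the basic columns requires 1·y_fermentation + 6·y_hops = 44, 3·y_fermentation + 4·y_hops = 41.
Solving: y_fermentation = 5, y_hops = 6.5.
Reduced cost of porter: c₃ − yᵀa₃ = 25 − (5·3 + 6.5·2) = 25 − 28 = -3.

-3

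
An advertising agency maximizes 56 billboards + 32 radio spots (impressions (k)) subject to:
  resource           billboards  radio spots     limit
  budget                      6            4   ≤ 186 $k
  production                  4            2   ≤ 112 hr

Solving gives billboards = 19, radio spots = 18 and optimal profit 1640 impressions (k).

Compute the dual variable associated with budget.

4

At the optimum: budget uses 186 of 186 (binding); production uses 112 of 112 (binding).
Dual feasibility on the basic columns requires 6·y_budget + 4·y_production = 56, 4·y_budget + 2·y_production = 32.
This yields shadow prices y_budget = 4, y_production = 8.
Shadow price of budget = 4.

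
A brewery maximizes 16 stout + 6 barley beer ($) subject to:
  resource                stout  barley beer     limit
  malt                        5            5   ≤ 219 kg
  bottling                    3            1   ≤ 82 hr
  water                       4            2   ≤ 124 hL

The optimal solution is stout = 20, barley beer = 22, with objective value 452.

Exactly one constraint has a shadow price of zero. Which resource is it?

malt

malt: 210/219 (slack 9)
bottling: 82/82 (binding)
water: 124/124 (binding)
By complementary slackness, a constraint with positive slack has shadow price 0 → malt.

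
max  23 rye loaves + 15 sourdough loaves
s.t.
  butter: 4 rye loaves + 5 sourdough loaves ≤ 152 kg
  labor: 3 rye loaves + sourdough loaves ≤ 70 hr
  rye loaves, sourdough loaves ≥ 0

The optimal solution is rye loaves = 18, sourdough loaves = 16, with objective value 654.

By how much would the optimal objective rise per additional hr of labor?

5

At the optimum: butter uses 152 of 152 (binding); labor uses 70 of 70 (binding).
Dual feasibility on the basic columns requires 4·y_butter + 3·y_labor = 23, 5·y_butter + 1·y_labor = 15.
This yields shadow prices y_butter = 2, y_labor = 5.
Shadow price of labor = 5.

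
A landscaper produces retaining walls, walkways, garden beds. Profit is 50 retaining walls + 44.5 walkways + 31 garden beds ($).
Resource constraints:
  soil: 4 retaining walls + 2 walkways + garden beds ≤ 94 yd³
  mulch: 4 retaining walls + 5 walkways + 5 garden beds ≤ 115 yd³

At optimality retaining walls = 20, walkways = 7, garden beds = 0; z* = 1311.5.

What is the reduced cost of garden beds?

Check each constraint at x*: soil 94/94 (tight); mulch 115/115 (tight).
The binding rows give the dual system: 4·y_soil + 4·y_mulch = 50 and 2·y_soil + 5·y_mulch = 44.5.
Solving: y_soil = 6, y_mulch = 6.5.
Reduced cost of garden beds: c₃ − yᵀa₃ = 31 − (6·1 + 6.5·5) = 31 − 38.5 = -7.5.

-7.5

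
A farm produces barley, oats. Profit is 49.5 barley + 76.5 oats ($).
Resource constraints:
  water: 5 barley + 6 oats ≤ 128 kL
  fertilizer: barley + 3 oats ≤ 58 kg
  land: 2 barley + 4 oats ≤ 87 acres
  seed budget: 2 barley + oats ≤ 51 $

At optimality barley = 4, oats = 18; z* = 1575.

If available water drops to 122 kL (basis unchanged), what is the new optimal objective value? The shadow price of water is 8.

1527

Δb = -6, so new z* = 1575 + (8)·(-6) = 1575 − 48 = 1527.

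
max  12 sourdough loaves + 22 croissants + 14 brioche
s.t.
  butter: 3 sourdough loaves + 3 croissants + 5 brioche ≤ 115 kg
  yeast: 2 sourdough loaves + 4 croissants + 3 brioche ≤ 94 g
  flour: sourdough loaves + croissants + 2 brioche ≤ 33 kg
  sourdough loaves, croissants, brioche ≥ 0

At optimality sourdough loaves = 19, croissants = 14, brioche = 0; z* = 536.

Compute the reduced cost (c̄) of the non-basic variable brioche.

Check each constraint at x*: butter 99/115 (slack 16); yeast 94/94 (tight); flour 33/33 (tight).
By complementary slackness, y = 0 for the non-binding constraint.
Dual feasibility on the basic columns requires 2·y_yeast + 1·y_flour = 12, 4·y_yeast + 1·y_flour = 22.
Solving: y_yeast = 5, y_flour = 2.
Reduced cost of brioche: c₃ − yᵀa₃ = 14 − (5·3 + 2·2) = 14 − 19 = -5.

-5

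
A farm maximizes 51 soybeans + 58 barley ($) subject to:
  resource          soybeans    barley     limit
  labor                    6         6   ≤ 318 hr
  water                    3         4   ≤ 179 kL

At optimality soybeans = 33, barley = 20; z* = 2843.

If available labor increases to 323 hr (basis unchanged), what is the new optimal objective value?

2868

At the optimum: labor uses 318 of 318 (binding); water uses 179 of 179 (binding).
Dual feasibility on the basic columns requires 6·y_labor + 3·y_water = 51, 6·y_labor + 4·y_water = 58.
Solving: y_labor = 5, y_water = 7.
Δz = y_labor·Δb = 5 × (5) = 25, so new z* = 2843 + 25 = 2868.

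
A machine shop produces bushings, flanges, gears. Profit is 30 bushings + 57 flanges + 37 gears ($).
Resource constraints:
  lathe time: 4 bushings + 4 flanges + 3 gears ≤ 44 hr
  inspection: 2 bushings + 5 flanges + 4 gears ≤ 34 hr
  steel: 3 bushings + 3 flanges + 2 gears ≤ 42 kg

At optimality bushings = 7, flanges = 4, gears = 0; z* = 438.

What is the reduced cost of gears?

-8

Check each constraint at x*: lathe time 44/44 (tight); inspection 34/34 (tight); steel 33/42 (slack 9).
Slack constraints have shadow price 0 (complementary slackness).
From A_Bᵀ y = c: 4·y_lathe time + 2·y_inspection = 30; 4·y_lathe time + 5·y_inspection = 57.
This yields shadow prices y_lathe time = 3, y_inspection = 9.
Reduced cost of gears: c₃ − yᵀa₃ = 37 − (3·3 + 9·4) = 37 − 45 = -8.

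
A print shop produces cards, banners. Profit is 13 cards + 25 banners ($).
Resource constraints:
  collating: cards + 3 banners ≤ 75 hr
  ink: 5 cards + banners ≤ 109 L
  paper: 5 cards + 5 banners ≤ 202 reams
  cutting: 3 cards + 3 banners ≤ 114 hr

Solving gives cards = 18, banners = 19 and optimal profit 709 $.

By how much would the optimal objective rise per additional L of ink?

1

Binding: collating and ink. Non-binding: paper (17 unused), cutting (3 unused).
Since paper, cutting are not tight, their duals are 0.
From A_Bᵀ y = c: 1·y_collating + 5·y_ink = 13; 3·y_collating + 1·y_ink = 25.
This yields shadow prices y_collating = 8, y_ink = 1.
Shadow price of ink = 1.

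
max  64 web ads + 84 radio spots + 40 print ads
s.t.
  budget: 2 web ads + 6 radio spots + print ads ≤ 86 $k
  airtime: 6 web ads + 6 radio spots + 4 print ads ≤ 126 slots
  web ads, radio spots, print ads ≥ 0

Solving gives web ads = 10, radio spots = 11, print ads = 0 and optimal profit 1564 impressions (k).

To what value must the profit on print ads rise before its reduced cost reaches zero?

At the optimum: budget uses 86 of 86 (binding); airtime uses 126 of 126 (binding).
Dual feasibility on the basic columns requires 2·y_budget + 6·y_airtime = 64, 6·y_budget + 6·y_airtime = 84.
This yields shadow prices y_budget = 5, y_airtime = 9.
print ads enters the basis when its profit ≥ yᵀa₃ = 5·1 + 9·4 = 41.

41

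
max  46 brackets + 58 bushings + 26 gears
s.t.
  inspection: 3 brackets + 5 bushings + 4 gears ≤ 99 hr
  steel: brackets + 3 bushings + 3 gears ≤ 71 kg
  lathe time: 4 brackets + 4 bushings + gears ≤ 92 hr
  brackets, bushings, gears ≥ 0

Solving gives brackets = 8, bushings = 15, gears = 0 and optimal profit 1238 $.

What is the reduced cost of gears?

-5

Check each constraint at x*: inspection 99/99 (tight); steel 53/71 (slack 18); lathe time 92/92 (tight).
Slack constraints have shadow price 0 (complementary slackness).
From A_Bᵀ y = c: 3·y_inspection + 4·y_lathe time = 46; 5·y_inspection + 4·y_lathe time = 58.
This yields shadow prices y_inspection = 6, y_lathe time = 7.
Reduced cost of gears: c₃ − yᵀa₃ = 26 − (6·4 + 7·1) = 26 − 31 = -5.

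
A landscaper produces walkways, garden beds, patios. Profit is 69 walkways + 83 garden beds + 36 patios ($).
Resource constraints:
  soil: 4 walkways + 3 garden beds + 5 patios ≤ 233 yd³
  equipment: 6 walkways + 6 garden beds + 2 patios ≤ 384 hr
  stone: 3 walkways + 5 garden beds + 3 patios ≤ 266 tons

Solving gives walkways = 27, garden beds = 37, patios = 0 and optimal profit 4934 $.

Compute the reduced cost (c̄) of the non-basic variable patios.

At the optimum: soil uses 219 of 233 (slack = 14); equipment uses 384 of 384 (binding); stone uses 266 of 266 (binding).
By complementary slackness, y = 0 for the non-binding constraint.
Dual feasibility on the basic columns requires 6·y_equipment + 3·y_stone = 69, 6·y_equipment + 5·y_stone = 83.
→ y_equipment = 8 and y_stone = 7.
Reduced cost of patios: c₃ − yᵀa₃ = 36 − (8·2 + 7·3) = 36 − 37 = -1.

-1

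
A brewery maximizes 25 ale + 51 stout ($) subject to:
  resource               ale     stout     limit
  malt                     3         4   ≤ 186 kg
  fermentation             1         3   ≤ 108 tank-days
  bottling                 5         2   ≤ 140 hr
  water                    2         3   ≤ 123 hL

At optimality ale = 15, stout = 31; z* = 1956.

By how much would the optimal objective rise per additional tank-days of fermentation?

Binding: fermentation and water. Non-binding: malt (17 unused), bottling (3 unused).
By complementary slackness, y = 0 for the non-binding constraints.
The binding rows give the dual system: 1·y_fermentation + 2·y_water = 25 and 3·y_fermentation + 3·y_water = 51.
Solving: y_fermentation = 9, y_water = 8.
Shadow price of fermentation = 9.

9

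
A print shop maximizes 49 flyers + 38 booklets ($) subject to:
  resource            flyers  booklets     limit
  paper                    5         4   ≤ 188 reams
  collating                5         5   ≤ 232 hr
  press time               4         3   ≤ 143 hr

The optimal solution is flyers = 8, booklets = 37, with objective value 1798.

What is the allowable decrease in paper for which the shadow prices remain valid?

9.25

Binding constraints: paper, press time. The basis is B = [[5,4],[4,3]] with det -1.
Per unit decrease in paper, x* moves by d = (3, -4).
The basis stays optimal until booklets reaches 0; allowable decrease = 9.25 reams.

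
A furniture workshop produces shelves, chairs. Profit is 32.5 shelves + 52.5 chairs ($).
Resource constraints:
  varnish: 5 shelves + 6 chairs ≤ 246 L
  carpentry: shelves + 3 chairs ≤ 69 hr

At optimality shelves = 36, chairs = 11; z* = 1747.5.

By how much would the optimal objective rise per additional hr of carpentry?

At the optimum: varnish uses 246 of 246 (binding); carpentry uses 69 of 69 (binding).
Dual feasibility on the basic columns requires 5·y_varnish + 1·y_carpentry = 32.5, 6·y_varnish + 3·y_carpentry = 52.5.
This yields shadow prices y_varnish = 5, y_carpentry = 7.5.
Shadow price of carpentry = 7.5.

7.5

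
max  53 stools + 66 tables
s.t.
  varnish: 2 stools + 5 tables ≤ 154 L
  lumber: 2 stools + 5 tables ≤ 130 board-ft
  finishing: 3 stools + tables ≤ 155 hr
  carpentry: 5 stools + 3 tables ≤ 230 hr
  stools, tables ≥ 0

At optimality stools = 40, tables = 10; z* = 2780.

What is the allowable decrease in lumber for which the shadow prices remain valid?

38

Binding constraints: lumber, carpentry. The basis is B = [[2,5],[5,3]] with det -19.
Per unit decrease in lumber, x* moves by d = (0.1579, -0.2632).
The basis stays optimal until tables reaches 0; allowable decrease = 38 board-ft.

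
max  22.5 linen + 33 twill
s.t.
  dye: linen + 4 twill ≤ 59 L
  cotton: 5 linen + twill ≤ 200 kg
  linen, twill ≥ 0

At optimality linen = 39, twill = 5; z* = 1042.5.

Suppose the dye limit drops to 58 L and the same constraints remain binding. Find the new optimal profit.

At the optimum: dye uses 59 of 59 (binding); cotton uses 200 of 200 (binding).
Dual feasibility on the basic columns requires 1·y_dye + 5·y_cotton = 22.5, 4·y_dye + 1·y_cotton = 33.
→ y_dye = 7.5 and y_cotton = 3.
Δz = y_dye·Δb = 7.5 × (-1) = -7.5, so new z* = 1042.5 − 7.5 = 1035.

1035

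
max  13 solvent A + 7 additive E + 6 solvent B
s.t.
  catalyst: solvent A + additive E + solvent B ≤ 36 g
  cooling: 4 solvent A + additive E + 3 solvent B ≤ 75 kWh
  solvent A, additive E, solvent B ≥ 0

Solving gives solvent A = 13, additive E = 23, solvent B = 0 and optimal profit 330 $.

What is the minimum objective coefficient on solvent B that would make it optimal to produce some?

Check each constraint at x*: catalyst 36/36 (tight); cooling 75/75 (tight).
Dual feasibility on the basic columns requires 1·y_catalyst + 4·y_cooling = 13, 1·y_catalyst + 1·y_cooling = 7.
→ y_catalyst = 5 and y_cooling = 2.
solvent B enters the basis when its profit ≥ yᵀa₃ = 5·1 + 2·3 = 11.

11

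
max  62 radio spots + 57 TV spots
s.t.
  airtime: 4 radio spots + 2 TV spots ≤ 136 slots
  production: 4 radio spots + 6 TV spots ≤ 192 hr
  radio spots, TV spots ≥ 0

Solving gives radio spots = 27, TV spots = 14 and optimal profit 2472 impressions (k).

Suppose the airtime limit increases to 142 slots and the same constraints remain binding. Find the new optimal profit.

2526

Check each constraint at x*: airtime 136/136 (tight); production 192/192 (tight).
Dual feasibility on the basic columns requires 4·y_airtime + 4·y_production = 62, 2·y_airtime + 6·y_production = 57.
This yields shadow prices y_airtime = 9, y_production = 6.5.
Δz = y_airtime·Δb = 9 × (6) = 54, so new z* = 2472 + 54 = 2526.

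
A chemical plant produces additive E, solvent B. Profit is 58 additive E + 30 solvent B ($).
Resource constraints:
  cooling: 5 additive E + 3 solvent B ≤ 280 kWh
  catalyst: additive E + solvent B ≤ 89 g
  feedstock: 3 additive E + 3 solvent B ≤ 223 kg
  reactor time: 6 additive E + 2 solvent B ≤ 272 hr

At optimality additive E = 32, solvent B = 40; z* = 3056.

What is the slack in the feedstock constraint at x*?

7

feedstock used = 3·32 + 3·40 = 216; slack = 223 − 216 = 7.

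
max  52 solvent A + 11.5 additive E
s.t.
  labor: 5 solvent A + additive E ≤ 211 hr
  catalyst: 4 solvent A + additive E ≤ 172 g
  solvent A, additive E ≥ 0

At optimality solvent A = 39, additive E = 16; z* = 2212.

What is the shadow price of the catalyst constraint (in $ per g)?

Check each constraint at x*: labor 211/211 (tight); catalyst 172/172 (tight).
From A_Bᵀ y = c: 5·y_labor + 4·y_catalyst = 52; 1·y_labor + 1·y_catalyst = 11.5.
This yields shadow prices y_labor = 6, y_catalyst = 5.5.
Shadow price of catalyst = 5.5.

5.5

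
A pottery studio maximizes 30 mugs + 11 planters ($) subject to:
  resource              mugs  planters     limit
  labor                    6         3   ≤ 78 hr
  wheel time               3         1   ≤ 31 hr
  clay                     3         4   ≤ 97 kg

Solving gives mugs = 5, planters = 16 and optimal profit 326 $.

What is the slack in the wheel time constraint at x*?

wheel time used = 3·5 + 1·16 = 31; slack = 31 − 31 = 0.

0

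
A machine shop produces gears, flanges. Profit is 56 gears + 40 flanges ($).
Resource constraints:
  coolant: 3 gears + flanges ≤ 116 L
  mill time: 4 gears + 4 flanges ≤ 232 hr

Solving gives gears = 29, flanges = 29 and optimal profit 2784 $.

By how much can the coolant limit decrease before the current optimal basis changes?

Binding constraints: coolant, mill time. The basis is B = [[3,1],[4,4]] with det 8.
Per unit decrease in coolant, x* moves by d = (-0.5, 0.5).
The basis stays optimal until gears reaches 0; allowable decrease = 58 L.

58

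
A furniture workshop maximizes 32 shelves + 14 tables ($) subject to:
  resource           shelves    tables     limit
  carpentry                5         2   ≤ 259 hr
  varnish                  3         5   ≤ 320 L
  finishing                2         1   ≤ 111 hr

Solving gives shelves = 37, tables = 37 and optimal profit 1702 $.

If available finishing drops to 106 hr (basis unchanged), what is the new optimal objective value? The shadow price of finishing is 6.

1672

Δb = -5, so new z* = 1702 + (6)·(-5) = 1702 − 30 = 1672.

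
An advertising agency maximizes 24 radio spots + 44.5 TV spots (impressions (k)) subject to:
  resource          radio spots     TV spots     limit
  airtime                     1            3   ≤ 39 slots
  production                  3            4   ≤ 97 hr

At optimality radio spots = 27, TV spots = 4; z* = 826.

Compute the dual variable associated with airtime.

At the optimum: airtime uses 39 of 39 (binding); production uses 97 of 97 (binding).
From A_Bᵀ y = c: 1·y_airtime + 3·y_production = 24; 3·y_airtime + 4·y_production = 44.5.
→ y_airtime = 7.5 and y_production = 5.5.
Shadow price of airtime = 7.5.

7.5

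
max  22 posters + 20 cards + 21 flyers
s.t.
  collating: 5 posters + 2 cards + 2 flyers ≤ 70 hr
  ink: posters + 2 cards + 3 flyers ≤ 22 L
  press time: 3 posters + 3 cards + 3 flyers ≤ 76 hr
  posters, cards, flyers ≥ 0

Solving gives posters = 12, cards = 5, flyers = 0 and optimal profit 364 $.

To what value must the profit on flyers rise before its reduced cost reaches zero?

Check each constraint at x*: collating 70/70 (tight); ink 22/22 (tight); press time 51/76 (slack 25).
Since press time is not tight, its dual is 0.
The binding rows give the dual system: 5·y_collating + 1·y_ink = 22 and 2·y_collating + 2·y_ink = 20.
→ y_collating = 3 and y_ink = 7.
flyers enters the basis when its profit ≥ yᵀa₃ = 3·2 + 7·3 = 27.

27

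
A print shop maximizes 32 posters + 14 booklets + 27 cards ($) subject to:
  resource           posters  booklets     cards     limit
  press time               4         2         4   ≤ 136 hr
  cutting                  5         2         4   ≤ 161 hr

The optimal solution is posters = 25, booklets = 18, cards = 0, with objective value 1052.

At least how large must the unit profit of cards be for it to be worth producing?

28

At the optimum: press time uses 136 of 136 (binding); cutting uses 161 of 161 (binding).
Dual feasibility on the basic columns requires 4·y_press time + 5·y_cutting = 32, 2·y_press time + 2·y_cutting = 14.
Solving: y_press time = 3, y_cutting = 4.
cards enters the basis when its profit ≥ yᵀa₃ = 3·4 + 4·4 = 28.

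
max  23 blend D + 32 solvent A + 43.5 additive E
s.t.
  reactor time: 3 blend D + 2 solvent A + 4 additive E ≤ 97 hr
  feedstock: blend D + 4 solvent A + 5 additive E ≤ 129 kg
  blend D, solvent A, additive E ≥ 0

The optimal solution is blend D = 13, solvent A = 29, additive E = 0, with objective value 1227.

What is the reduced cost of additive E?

-5.5

Both reactor time and feedstock are binding at x*.
From A_Bᵀ y = c: 3·y_reactor time + 1·y_feedstock = 23; 2·y_reactor time + 4·y_feedstock = 32.
Solving: y_reactor time = 6, y_feedstock = 5.
Reduced cost of additive E: c₃ − yᵀa₃ = 43.5 − (6·4 + 5·5) = 43.5 − 49 = -5.5.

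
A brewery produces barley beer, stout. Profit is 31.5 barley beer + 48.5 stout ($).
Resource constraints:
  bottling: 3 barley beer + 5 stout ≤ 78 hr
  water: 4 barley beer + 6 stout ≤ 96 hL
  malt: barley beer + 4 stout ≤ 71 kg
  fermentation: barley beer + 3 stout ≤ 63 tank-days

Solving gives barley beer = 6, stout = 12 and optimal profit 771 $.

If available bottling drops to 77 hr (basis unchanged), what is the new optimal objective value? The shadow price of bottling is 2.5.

768.5

Δb = -1, so new z* = 771 + (2.5)·(-1) = 771 − 2.5 = 768.5.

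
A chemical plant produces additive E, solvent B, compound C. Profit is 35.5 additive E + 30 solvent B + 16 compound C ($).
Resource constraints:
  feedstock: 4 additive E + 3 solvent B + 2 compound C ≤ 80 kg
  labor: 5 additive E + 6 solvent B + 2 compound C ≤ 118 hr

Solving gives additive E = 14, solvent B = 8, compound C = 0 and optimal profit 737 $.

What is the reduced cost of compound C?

-1

At the optimum: feedstock uses 80 of 80 (binding); labor uses 118 of 118 (binding).
The binding rows give the dual system: 4·y_feedstock + 5·y_labor = 35.5 and 3·y_feedstock + 6·y_labor = 30.
Solving: y_feedstock = 7, y_labor = 1.5.
Reduced cost of compound C: c₃ − yᵀa₃ = 16 − (7·2 + 1.5·2) = 16 − 17 = -1.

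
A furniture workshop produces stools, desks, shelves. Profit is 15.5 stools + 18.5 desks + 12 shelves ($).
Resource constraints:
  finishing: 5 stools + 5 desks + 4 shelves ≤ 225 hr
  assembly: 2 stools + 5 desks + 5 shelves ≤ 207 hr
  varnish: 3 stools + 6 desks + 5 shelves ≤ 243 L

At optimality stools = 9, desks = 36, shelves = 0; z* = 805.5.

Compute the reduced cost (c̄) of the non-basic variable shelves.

-3

At the optimum: finishing uses 225 of 225 (binding); assembly uses 198 of 207 (slack = 9); varnish uses 243 of 243 (binding).
Since assembly is not tight, its dual is 0.
The binding rows give the dual system: 5·y_finishing + 3·y_varnish = 15.5 and 5·y_finishing + 6·y_varnish = 18.5.
Solving: y_finishing = 2.5, y_varnish = 1.
Reduced cost of shelves: c₃ − yᵀa₃ = 12 − (2.5·4 + 1·5) = 12 − 15 = -3.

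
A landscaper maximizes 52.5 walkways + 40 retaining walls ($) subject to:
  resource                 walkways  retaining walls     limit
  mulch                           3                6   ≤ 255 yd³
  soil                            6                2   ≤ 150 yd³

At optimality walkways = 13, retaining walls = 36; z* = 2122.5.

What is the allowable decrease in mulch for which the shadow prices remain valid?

Binding constraints: mulch, soil. The basis is B = [[3,6],[6,2]] with det -30.
Per unit decrease in mulch, x* moves by d = (0.0667, -0.2).
The basis stays optimal until retaining walls reaches 0; allowable decrease = 180 yd³.

180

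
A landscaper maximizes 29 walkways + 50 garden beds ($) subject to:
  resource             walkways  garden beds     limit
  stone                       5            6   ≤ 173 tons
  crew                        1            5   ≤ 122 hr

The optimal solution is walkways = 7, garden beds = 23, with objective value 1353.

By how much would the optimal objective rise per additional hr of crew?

4

At the optimum: stone uses 173 of 173 (binding); crew uses 122 of 122 (binding).
Dual feasibility on the basic columns requires 5·y_stone + 1·y_crew = 29, 6·y_stone + 5·y_crew = 50.
Solving: y_stone = 5, y_crew = 4.
Shadow price of crew = 4.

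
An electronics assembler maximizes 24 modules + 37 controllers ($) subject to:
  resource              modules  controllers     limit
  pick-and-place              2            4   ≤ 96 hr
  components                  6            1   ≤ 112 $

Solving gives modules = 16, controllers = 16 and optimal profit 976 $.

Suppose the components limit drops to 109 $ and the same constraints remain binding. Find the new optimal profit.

Check each constraint at x*: pick-and-place 96/96 (tight); components 112/112 (tight).
The binding rows give the dual system: 2·y_pick-and-place + 6·y_components = 24 and 4·y_pick-and-place + 1·y_components = 37.
This yields shadow prices y_pick-and-place = 9, y_components = 1.
Δz = y_components·Δb = 1 × (-3) = -3, so new z* = 976 − 3 = 973.

973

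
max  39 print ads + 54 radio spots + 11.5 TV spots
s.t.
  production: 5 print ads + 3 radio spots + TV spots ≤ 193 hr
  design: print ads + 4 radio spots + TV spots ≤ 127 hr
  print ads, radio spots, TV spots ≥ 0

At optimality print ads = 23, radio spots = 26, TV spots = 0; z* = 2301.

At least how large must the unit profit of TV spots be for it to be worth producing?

At the optimum: production uses 193 of 193 (binding); design uses 127 of 127 (binding).
The binding rows give the dual system: 5·y_production + 1·y_design = 39 and 3·y_production + 4·y_design = 54.
This yields shadow prices y_production = 6, y_design = 9.
TV spots enters the basis when its profit ≥ yᵀa₃ = 6·1 + 9·1 = 15.

15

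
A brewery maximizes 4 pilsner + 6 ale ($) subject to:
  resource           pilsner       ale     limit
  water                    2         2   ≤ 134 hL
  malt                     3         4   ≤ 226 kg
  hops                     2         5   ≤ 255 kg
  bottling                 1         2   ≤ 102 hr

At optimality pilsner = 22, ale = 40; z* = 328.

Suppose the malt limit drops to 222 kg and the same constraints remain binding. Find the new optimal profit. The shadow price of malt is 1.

324

Δb = -4, so new z* = 328 + (1)·(-4) = 328 − 4 = 324.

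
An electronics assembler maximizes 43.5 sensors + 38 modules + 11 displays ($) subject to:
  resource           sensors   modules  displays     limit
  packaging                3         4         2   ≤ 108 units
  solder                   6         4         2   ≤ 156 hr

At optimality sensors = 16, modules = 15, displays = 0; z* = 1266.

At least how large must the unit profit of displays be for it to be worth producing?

At the optimum: packaging uses 108 of 108 (binding); solder uses 156 of 156 (binding).
Dual feasibility on the basic columns requires 3·y_packaging + 6·y_solder = 43.5, 4·y_packaging + 4·y_solder = 38.
This yields shadow prices y_packaging = 4.5, y_solder = 5.
displays enters the basis when its profit ≥ yᵀa₃ = 4.5·2 + 5·2 = 19.

19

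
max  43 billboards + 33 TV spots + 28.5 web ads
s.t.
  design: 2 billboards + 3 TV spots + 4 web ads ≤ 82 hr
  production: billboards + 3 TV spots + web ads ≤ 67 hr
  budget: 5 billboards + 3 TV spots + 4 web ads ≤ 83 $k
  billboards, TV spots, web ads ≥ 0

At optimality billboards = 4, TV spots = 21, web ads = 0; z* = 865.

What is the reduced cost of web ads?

Check each constraint at x*: design 71/82 (slack 11); production 67/67 (tight); budget 83/83 (tight).
Since design is not tight, its dual is 0.
Dual feasibility on the basic columns requires 1·y_production + 5·y_budget = 43, 3·y_production + 3·y_budget = 33.
This yields shadow prices y_production = 3, y_budget = 8.
Reduced cost of web ads: c₃ − yᵀa₃ = 28.5 − (3·1 + 8·4) = 28.5 − 35 = -6.5.

-6.5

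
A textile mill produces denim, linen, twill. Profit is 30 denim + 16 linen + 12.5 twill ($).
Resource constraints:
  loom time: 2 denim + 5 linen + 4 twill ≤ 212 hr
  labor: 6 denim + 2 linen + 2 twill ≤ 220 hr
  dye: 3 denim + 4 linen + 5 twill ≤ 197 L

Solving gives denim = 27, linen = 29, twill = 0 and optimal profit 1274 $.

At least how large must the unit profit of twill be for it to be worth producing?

At the optimum: loom time uses 199 of 212 (slack = 13); labor uses 220 of 220 (binding); dye uses 197 of 197 (binding).
By complementary slackness, y = 0 for the non-binding constraint.
Dual feasibility on the basic columns requires 6·y_labor + 3·y_dye = 30, 2·y_labor + 4·y_dye = 16.
This yields shadow prices y_labor = 4, y_dye = 2.
twill enters the basis when its profit ≥ yᵀa₃ = 4·2 + 2·5 = 18.

18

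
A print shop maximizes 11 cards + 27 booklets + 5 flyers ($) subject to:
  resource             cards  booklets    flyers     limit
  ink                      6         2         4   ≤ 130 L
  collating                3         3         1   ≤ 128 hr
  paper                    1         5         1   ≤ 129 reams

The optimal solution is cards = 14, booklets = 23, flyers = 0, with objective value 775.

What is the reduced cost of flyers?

Binding: ink and paper. Non-binding: collating (17 unused).
Slack constraints have shadow price 0 (complementary slackness).
Dual feasibility on the basic columns requires 6·y_ink + 1·y_paper = 11, 2·y_ink + 5·y_paper = 27.
Solving: y_ink = 1, y_paper = 5.
Reduced cost of flyers: c₃ − yᵀa₃ = 5 − (1·4 + 5·1) = 5 − 9 = -4.

-4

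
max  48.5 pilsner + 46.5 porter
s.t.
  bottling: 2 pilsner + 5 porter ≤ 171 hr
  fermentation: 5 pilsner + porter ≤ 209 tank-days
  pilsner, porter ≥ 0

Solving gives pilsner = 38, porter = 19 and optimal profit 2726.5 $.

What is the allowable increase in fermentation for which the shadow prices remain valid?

218.5

Binding constraints: bottling, fermentation. The basis is B = [[2,5],[5,1]] with det -23.
Per unit increase in fermentation, x* moves by d = (0.2174, -0.087).
The basis stays optimal until porter reaches 0; allowable increase = 218.5 tank-days.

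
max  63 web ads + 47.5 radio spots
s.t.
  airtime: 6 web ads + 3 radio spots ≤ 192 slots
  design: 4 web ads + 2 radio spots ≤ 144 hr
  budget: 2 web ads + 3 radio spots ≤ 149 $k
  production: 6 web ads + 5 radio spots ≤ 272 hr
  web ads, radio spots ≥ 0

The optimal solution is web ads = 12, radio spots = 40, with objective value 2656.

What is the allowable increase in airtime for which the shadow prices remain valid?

24

Binding constraints: airtime, production. The basis is B = [[6,3],[6,5]] with det 12.
Per unit increase in airtime, x* moves by d = (0.4167, -0.5).
The basis stays optimal until design becomes binding; allowable increase = 24 slots.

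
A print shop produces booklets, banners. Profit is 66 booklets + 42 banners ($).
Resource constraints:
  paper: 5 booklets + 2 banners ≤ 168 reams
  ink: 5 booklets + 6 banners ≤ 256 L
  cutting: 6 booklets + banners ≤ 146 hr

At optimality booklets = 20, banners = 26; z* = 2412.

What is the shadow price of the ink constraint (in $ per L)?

Check each constraint at x*: paper 152/168 (slack 16); ink 256/256 (tight); cutting 146/146 (tight).
By complementary slackness, y = 0 for the non-binding constraint.
The binding rows give the dual system: 5·y_ink + 6·y_cutting = 66 and 6·y_ink + 1·y_cutting = 42.
→ y_ink = 6 and y_cutting = 6.
Shadow price of ink = 6.

6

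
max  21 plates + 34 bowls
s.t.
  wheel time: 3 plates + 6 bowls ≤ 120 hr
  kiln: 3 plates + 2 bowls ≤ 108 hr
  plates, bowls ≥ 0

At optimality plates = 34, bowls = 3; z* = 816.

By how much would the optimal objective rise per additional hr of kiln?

2

Both wheel time and kiln are binding at x*.
From A_Bᵀ y = c: 3·y_wheel time + 3·y_kiln = 21; 6·y_wheel time + 2·y_kiln = 34.
This yields shadow prices y_wheel time = 5, y_kiln = 2.
Shadow price of kiln = 2.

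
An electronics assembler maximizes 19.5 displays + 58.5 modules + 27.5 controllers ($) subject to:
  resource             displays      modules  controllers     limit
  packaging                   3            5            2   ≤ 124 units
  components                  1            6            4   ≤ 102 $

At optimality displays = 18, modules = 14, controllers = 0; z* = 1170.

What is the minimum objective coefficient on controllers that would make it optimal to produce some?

33

Check each constraint at x*: packaging 124/124 (tight); components 102/102 (tight).
Dual feasibility on the basic columns requires 3·y_packaging + 1·y_components = 19.5, 5·y_packaging + 6·y_components = 58.5.
Solving: y_packaging = 4.5, y_components = 6.
controllers enters the basis when its profit ≥ yᵀa₃ = 4.5·2 + 6·4 = 33.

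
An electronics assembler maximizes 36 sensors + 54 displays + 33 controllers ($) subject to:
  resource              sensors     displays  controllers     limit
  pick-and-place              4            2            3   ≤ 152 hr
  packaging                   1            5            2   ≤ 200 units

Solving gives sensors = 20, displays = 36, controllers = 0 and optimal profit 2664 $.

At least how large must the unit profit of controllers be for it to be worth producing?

37

Check each constraint at x*: pick-and-place 152/152 (tight); packaging 200/200 (tight).
The binding rows give the dual system: 4·y_pick-and-place + 1·y_packaging = 36 and 2·y_pick-and-place + 5·y_packaging = 54.
This yields shadow prices y_pick-and-place = 7, y_packaging = 8.
controllers enters the basis when its profit ≥ yᵀa₃ = 7·3 + 8·2 = 37.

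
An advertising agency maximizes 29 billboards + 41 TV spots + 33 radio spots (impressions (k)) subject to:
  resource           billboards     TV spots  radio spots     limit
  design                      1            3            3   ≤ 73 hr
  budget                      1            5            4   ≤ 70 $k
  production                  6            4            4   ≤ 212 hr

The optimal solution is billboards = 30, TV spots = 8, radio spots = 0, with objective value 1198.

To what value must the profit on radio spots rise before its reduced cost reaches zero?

36

Binding: budget and production. Non-binding: design (19 unused).
Slack constraints have shadow price 0 (complementary slackness).
From A_Bᵀ y = c: 1·y_budget + 6·y_production = 29; 5·y_budget + 4·y_production = 41.
Solving: y_budget = 5, y_production = 4.
radio spots enters the basis when its profit ≥ yᵀa₃ = 5·4 + 4·4 = 36.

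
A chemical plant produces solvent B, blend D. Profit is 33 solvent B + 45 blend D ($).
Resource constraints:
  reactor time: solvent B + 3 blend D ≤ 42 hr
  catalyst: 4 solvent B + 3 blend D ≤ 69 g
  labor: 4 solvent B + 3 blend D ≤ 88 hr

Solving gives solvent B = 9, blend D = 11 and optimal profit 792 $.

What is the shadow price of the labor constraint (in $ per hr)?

0

Check each constraint at x*: reactor time 42/42 (tight); catalyst 69/69 (tight); labor 69/88 (slack 19).
Since labor is not tight, its dual is 0.
The binding rows give the dual system: 1·y_reactor time + 4·y_catalyst = 33 and 3·y_reactor time + 3·y_catalyst = 45.
→ y_reactor time = 9 and y_catalyst = 6.
Shadow price of labor = 0.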